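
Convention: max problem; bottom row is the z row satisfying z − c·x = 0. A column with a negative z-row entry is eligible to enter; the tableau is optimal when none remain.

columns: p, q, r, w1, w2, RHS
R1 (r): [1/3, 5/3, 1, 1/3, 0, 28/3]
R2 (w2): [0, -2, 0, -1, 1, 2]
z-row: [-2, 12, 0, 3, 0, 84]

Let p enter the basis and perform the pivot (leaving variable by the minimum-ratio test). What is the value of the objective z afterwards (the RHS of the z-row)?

Ratio test on column p — row 1: (28/3)/(1/3) = 28; row 2: entry 0 ≤ 0. Minimum is 28 at row 1 (r leaves); pivot element 1/3.
Pivot on row 1; the z-row RHS becomes 84 − (-2)·28 = 140.

140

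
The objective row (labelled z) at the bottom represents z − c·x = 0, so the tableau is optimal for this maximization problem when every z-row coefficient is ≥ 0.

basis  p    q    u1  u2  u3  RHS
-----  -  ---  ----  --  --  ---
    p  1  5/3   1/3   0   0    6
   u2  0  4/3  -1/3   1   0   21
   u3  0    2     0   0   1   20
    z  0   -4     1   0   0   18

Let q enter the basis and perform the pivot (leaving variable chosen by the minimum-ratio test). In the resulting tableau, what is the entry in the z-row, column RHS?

162/5

Ratio test on column q — row 1: 6/(5/3) = 18/5; row 2: 21/(4/3) = 63/4; row 3: 20/2 = 10. Minimum is 18/5 at row 1 (p leaves); pivot element 5/3.
Divide row 1 by 5/3; eliminate column q from the other rows.
z-row update in column RHS: 18 − (-4)·(18/5) = 162/5.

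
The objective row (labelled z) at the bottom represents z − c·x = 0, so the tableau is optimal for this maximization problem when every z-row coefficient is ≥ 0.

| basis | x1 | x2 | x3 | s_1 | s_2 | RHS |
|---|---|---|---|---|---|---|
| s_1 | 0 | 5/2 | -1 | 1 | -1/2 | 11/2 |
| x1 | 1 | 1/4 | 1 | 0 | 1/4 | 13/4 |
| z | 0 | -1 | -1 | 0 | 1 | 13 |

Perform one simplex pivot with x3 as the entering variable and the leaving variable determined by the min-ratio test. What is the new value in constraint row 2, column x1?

1

Ratio test on column x3 — row 1: entry -1 ≤ 0; row 2: (13/4)/1 = 13/4. Minimum is 13/4 at row 2 (x1 leaves); pivot element 1.
Divide row 2 by 1; eliminate column x3 from the other rows.
In the new row 2, the x1 entry is the old entry divided by the pivot: 1/1 = 1.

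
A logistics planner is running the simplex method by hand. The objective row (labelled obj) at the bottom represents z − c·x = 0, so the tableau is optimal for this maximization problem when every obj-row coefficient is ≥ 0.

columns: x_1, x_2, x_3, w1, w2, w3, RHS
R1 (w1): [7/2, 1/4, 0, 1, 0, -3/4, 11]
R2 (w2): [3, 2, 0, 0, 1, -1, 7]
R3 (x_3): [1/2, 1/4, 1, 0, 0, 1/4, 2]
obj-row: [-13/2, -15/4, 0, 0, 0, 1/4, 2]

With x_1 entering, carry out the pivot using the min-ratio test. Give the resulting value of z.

103/6

Ratio test on column x_1 — row 1: 11/(7/2) = 22/7; row 2: 7/3 = 7/3; row 3: 2/(1/2) = 4. Minimum is 7/3 at row 2 (w2 leaves); pivot element 3.
Pivot on row 2; the obj-row RHS becomes 2 − (-13/2)·(7/3) = 103/6.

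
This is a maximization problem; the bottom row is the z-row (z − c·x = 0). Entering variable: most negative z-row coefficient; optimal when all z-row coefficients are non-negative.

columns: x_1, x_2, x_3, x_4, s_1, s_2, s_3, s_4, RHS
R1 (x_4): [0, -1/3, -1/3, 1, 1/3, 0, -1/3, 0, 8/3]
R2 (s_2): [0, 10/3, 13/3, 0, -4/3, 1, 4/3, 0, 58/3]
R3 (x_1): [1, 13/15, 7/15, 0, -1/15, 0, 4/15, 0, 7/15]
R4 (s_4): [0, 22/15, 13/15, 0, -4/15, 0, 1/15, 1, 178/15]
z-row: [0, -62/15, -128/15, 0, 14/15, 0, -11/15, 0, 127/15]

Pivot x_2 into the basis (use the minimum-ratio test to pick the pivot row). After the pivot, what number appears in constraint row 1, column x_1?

5/13

Ratio test on column x_2 — row 1: entry -1/3 ≤ 0; row 2: (58/3)/(10/3) = 29/5; row 3: (7/15)/(13/15) = 7/13; row 4: (178/15)/(22/15) = 89/11. Minimum is 7/13 at row 3 (x_1 leaves); pivot element 13/15.
Divide row 3 by 13/15; eliminate column x_2 from the other rows.
Row 1 update in column x_1: 0 − (-1/3)·(15/13) = 5/13.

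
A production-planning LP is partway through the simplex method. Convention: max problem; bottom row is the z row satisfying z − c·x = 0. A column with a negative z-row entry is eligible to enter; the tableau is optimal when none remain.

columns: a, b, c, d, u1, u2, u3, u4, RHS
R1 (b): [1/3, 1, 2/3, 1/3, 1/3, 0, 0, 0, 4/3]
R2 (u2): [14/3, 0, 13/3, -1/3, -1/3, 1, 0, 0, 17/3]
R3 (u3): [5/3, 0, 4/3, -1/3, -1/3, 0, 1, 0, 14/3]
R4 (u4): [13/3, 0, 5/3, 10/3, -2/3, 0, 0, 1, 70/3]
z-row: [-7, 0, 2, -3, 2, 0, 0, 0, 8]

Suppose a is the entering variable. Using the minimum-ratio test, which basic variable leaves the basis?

u2

Column a entries and ratios — b: (4/3)/(1/3) = 4; u2: (17/3)/(14/3) = 17/14; u3: (14/3)/(5/3) = 14/5; u4: (70/3)/(13/3) = 70/13.
Smallest ratio is 17/14 in the row of u2, so u2 leaves.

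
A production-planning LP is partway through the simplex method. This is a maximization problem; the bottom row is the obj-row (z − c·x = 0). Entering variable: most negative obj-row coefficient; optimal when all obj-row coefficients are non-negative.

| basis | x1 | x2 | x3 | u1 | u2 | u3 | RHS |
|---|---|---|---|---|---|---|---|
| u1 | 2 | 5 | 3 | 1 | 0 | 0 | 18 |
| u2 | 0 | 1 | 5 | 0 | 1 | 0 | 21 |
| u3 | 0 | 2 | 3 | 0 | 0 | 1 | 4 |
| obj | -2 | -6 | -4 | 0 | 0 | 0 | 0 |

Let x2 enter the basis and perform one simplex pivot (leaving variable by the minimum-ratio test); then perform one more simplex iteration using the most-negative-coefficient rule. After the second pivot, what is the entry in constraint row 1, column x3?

-9/4

Ratio test on column x2 — row 1: 18/5 = 18/5; row 2: 21/1 = 21; row 3: 4/2 = 2. Minimum is 2 at row 3 (u3 leaves); pivot element 2.
Divide row 3 by 2; eliminate column x2 from the other rows.
Second iteration: most negative obj-row entry is -2 in column x1, so x1 enters.
Ratio test on column x1 — row 1: 8/2 = 4; row 2: entry 0 ≤ 0; row 3: entry 0 ≤ 0. Minimum is 4 at row 1 (u1 leaves); pivot element 2.
Divide row 1 by 2; eliminate column x1 from the other rows.
After both pivots, the entry at constraint row 1, column x3 is -9/4.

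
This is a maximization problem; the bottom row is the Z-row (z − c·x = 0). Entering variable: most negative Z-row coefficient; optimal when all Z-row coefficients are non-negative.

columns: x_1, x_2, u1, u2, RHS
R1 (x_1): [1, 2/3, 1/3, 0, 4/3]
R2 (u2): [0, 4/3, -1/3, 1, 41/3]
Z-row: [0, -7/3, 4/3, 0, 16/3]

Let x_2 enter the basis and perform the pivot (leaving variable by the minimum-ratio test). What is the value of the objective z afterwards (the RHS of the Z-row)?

Ratio test on column x_2 — row 1: (4/3)/(2/3) = 2; row 2: (41/3)/(4/3) = 41/4. Minimum is 2 at row 1 (x_1 leaves); pivot element 2/3.
Pivot on row 1; the Z-row RHS becomes 16/3 − (-7/3)·2 = 10.

10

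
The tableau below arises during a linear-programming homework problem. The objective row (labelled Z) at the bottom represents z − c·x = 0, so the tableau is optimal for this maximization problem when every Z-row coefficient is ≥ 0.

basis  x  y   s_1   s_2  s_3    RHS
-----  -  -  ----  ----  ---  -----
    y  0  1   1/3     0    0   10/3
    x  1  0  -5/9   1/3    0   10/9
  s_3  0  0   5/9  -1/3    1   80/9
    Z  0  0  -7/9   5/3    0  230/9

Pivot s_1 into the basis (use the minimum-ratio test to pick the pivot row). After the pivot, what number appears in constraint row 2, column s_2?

Ratio test on column s_1 — row 1: (10/3)/(1/3) = 10; row 2: entry -5/9 ≤ 0; row 3: (80/9)/(5/9) = 16. Minimum is 10 at row 1 (y leaves); pivot element 1/3.
Divide row 1 by 1/3; eliminate column s_1 from the other rows.
Row 2 update in column s_2: 1/3 − (-5/9)·0 = 1/3.

1/3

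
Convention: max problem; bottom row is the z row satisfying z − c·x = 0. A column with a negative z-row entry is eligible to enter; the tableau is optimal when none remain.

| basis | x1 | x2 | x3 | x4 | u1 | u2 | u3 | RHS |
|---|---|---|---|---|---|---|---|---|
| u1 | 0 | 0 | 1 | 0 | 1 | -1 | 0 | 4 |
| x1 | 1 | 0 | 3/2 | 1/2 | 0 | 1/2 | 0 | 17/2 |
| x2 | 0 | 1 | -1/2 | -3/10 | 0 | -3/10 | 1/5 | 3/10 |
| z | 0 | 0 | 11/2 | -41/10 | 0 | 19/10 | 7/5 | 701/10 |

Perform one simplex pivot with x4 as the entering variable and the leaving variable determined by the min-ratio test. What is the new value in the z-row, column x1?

Ratio test on column x4 — row 1: entry 0 ≤ 0; row 2: (17/2)/(1/2) = 17; row 3: entry -3/10 ≤ 0. Minimum is 17 at row 2 (x1 leaves); pivot element 1/2.
Divide row 2 by 1/2; eliminate column x4 from the other rows.
z-row update in column x1: 0 − (-41/10)·2 = 41/5.

41/5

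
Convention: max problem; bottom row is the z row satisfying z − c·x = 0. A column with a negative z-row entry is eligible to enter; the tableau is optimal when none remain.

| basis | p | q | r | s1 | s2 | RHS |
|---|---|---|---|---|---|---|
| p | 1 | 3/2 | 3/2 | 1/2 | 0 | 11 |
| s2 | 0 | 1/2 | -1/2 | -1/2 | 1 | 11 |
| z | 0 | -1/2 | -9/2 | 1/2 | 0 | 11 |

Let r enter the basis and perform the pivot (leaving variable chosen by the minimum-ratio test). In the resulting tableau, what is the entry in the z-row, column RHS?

44

Ratio test on column r — row 1: 11/(3/2) = 22/3; row 2: entry -1/2 ≤ 0. Minimum is 22/3 at row 1 (p leaves); pivot element 3/2.
Divide row 1 by 3/2; eliminate column r from the other rows.
z-row update in column RHS: 11 − (-9/2)·(22/3) = 44.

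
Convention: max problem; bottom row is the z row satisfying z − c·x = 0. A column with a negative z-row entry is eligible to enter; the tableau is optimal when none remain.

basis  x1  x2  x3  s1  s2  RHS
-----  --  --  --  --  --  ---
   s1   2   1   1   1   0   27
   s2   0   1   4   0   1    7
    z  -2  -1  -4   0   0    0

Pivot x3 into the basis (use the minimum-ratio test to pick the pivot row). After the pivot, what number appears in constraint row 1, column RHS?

101/4

Ratio test on column x3 — row 1: 27/1 = 27; row 2: 7/4 = 7/4. Minimum is 7/4 at row 2 (s2 leaves); pivot element 4.
Divide row 2 by 4; eliminate column x3 from the other rows.
Row 1 update in column RHS: 27 − 1·(7/4) = 101/4.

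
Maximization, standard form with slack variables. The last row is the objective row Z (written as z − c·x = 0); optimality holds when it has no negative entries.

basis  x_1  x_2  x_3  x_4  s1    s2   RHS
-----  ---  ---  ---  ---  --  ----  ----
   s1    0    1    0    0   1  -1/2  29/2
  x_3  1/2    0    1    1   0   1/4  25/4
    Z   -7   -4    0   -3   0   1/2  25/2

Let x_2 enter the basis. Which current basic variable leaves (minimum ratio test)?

s1

Column x_2 entries and ratios — s1: (29/2)/1 = 29/2; x_3: 0 ≤ 0, skip.
Smallest ratio is 29/2 in the row of s1, so s1 leaves.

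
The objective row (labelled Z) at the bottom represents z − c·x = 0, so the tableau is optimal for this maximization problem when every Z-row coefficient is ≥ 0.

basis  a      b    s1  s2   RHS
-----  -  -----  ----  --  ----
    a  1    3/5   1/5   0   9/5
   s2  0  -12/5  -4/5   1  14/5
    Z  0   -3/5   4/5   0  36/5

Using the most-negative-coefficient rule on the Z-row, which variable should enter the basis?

Negative Z-row entries: b: -3/5.
The most negative is -3/5 in column b, so b enters.

b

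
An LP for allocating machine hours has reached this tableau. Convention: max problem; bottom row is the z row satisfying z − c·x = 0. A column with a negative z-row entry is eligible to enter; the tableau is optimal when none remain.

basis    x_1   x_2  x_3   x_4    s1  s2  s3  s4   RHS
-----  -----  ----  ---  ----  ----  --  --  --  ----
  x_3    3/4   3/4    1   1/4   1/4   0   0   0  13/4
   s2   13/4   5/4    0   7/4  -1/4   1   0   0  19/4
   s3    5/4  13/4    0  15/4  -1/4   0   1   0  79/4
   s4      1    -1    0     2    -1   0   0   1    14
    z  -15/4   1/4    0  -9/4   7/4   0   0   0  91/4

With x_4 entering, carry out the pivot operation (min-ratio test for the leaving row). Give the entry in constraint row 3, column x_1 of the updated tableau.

Ratio test on column x_4 — row 1: (13/4)/(1/4) = 13; row 2: (19/4)/(7/4) = 19/7; row 3: (79/4)/(15/4) = 79/15; row 4: 14/2 = 7. Minimum is 19/7 at row 2 (s2 leaves); pivot element 7/4.
Divide row 2 by 7/4; eliminate column x_4 from the other rows.
Row 3 update in column x_1: 5/4 − (15/4)·(13/7) = -40/7.

-40/7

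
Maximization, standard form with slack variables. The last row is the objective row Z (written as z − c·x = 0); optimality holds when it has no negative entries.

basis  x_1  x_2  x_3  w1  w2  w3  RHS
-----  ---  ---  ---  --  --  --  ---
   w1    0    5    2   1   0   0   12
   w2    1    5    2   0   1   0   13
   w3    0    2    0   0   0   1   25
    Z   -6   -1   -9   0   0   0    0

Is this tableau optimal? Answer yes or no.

no

The Z-row has a negative entry -9 in column x_3, so it is not optimal.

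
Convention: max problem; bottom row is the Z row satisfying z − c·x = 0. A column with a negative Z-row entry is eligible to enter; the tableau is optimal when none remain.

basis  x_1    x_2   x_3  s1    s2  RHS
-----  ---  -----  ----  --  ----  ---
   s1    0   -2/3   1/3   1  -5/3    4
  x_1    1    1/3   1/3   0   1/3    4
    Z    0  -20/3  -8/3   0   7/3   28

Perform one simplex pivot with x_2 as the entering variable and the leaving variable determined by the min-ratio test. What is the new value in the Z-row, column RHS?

Ratio test on column x_2 — row 1: entry -2/3 ≤ 0; row 2: 4/(1/3) = 12. Minimum is 12 at row 2 (x_1 leaves); pivot element 1/3.
Divide row 2 by 1/3; eliminate column x_2 from the other rows.
Z-row update in column RHS: 28 − (-20/3)·12 = 108.

108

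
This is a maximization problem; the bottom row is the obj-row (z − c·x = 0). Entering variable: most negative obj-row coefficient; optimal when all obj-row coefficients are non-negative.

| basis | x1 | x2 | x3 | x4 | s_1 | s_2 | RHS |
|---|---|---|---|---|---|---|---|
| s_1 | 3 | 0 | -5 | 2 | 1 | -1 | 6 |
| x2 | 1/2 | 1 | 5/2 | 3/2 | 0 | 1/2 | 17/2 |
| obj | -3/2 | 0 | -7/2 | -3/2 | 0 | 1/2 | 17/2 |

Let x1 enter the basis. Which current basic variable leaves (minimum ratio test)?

Column x1 entries and ratios — s_1: 6/3 = 2; x2: (17/2)/(1/2) = 17.
Smallest ratio is 2 in the row of s_1, so s_1 leaves.

s_1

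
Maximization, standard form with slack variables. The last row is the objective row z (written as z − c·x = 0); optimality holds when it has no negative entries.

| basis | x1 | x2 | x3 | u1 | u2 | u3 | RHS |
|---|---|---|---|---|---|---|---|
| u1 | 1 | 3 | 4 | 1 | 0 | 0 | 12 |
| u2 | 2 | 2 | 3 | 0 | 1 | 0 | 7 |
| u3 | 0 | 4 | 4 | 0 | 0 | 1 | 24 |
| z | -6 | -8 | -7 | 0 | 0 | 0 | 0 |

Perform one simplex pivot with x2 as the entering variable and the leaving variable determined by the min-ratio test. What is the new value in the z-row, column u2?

Ratio test on column x2 — row 1: 12/3 = 4; row 2: 7/2 = 7/2; row 3: 24/4 = 6. Minimum is 7/2 at row 2 (u2 leaves); pivot element 2.
Divide row 2 by 2; eliminate column x2 from the other rows.
z-row update in column u2: 0 − (-8)·(1/2) = 4.

4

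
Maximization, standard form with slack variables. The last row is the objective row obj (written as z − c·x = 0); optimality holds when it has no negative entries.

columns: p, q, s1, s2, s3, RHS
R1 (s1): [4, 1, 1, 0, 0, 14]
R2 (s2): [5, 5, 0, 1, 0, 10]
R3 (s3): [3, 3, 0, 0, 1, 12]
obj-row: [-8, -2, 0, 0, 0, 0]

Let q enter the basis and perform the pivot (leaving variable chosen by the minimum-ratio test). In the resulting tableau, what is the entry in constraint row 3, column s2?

Ratio test on column q — row 1: 14/1 = 14; row 2: 10/5 = 2; row 3: 12/3 = 4. Minimum is 2 at row 2 (s2 leaves); pivot element 5.
Divide row 2 by 5; eliminate column q from the other rows.
Row 3 update in column s2: 0 − 3·(1/5) = -3/5.

-3/5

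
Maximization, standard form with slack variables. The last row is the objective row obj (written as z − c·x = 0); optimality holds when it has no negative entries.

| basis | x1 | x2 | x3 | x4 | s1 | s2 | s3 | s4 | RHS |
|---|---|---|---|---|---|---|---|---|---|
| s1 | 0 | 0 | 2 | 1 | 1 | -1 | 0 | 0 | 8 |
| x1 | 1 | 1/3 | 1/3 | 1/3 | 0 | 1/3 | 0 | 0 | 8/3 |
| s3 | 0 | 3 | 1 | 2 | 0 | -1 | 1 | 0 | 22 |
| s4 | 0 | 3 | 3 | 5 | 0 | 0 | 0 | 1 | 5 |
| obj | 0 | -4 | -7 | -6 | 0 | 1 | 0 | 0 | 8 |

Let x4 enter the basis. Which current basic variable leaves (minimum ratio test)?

s4

Column x4 entries and ratios — s1: 8/1 = 8; x1: (8/3)/(1/3) = 8; s3: 22/2 = 11; s4: 5/5 = 1.
Smallest ratio is 1 in the row of s4, so s4 leaves.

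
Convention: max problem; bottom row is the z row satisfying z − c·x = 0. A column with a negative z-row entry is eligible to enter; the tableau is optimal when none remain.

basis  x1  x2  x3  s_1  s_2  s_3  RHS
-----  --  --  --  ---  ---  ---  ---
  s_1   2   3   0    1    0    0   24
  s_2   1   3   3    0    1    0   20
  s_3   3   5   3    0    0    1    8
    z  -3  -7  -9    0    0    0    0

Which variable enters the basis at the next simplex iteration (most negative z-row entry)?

x3

Negative z-row entries: x1: -3, x2: -7, x3: -9.
The most negative is -9 in column x3, so x3 enters.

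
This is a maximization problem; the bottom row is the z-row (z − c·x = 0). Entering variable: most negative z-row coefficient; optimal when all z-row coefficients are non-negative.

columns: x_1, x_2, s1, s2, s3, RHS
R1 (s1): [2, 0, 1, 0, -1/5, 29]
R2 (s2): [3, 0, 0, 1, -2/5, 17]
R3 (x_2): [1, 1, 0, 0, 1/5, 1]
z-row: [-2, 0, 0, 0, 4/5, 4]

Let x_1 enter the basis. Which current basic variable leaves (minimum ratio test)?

Column x_1 entries and ratios — s1: 29/2 = 29/2; s2: 17/3 = 17/3; x_2: 1/1 = 1.
Smallest ratio is 1 in the row of x_2, so x_2 leaves.

x_2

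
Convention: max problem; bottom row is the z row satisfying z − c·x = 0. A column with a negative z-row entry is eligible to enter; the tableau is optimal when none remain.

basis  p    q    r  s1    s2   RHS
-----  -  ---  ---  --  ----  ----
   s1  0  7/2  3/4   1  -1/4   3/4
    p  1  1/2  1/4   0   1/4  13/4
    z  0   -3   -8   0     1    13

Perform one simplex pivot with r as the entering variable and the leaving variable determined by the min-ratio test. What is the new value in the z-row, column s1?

32/3

Ratio test on column r — row 1: (3/4)/(3/4) = 1; row 2: (13/4)/(1/4) = 13. Minimum is 1 at row 1 (s1 leaves); pivot element 3/4.
Divide row 1 by 3/4; eliminate column r from the other rows.
z-row update in column s1: 0 − (-8)·(4/3) = 32/3.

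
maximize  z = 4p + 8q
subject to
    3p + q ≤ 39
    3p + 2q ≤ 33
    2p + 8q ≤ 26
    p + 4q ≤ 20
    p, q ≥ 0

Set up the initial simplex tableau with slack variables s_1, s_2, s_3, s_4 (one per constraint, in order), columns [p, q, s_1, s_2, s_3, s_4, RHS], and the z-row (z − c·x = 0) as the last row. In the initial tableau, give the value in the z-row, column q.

The z-row carries the negated objective coefficients: the q entry is -8.

-8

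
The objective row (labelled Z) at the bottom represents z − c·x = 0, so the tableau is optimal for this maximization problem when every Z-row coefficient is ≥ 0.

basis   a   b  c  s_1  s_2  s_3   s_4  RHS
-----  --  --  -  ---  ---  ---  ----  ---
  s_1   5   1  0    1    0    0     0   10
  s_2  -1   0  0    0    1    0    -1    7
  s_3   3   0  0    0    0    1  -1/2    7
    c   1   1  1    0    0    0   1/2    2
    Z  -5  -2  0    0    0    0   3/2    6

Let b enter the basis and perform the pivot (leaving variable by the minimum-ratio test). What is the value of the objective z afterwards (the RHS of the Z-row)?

Ratio test on column b — row 1: 10/1 = 10; row 2: entry 0 ≤ 0; row 3: entry 0 ≤ 0; row 4: 2/1 = 2. Minimum is 2 at row 4 (c leaves); pivot element 1.
Pivot on row 4; the Z-row RHS becomes 6 − (-2)·2 = 10.

10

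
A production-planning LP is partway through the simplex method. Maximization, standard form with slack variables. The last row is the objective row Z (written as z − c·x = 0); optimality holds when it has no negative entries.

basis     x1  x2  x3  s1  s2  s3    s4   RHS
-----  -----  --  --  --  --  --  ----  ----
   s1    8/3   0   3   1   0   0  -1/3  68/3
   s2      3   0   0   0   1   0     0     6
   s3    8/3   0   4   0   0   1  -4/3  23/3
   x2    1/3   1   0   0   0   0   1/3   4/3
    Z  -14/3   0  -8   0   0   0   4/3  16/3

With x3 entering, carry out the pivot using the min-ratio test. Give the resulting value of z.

62/3

Ratio test on column x3 — row 1: (68/3)/3 = 68/9; row 2: entry 0 ≤ 0; row 3: (23/3)/4 = 23/12; row 4: entry 0 ≤ 0. Minimum is 23/12 at row 3 (s3 leaves); pivot element 4.
Pivot on row 3; the Z-row RHS becomes 16/3 − (-8)·(23/12) = 62/3.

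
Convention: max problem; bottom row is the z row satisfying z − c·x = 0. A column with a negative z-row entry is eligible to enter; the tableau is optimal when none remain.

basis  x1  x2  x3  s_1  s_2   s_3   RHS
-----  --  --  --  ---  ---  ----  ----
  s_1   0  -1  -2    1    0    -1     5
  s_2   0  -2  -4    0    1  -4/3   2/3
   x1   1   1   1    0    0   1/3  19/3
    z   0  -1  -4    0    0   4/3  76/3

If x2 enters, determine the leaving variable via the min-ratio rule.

x1

Column x2 entries and ratios — s_1: -1 ≤ 0, skip; s_2: -2 ≤ 0, skip; x1: (19/3)/1 = 19/3.
Smallest ratio is 19/3 in the row of x1, so x1 leaves.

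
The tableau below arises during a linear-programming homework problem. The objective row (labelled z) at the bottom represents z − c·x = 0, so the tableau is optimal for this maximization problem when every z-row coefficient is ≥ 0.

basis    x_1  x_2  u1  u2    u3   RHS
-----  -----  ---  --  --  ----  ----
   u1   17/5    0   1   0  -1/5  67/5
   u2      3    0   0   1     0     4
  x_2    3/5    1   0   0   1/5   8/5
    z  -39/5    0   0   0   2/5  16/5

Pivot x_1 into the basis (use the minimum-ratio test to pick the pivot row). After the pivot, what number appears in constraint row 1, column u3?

-1/5

Ratio test on column x_1 — row 1: (67/5)/(17/5) = 67/17; row 2: 4/3 = 4/3; row 3: (8/5)/(3/5) = 8/3. Minimum is 4/3 at row 2 (u2 leaves); pivot element 3.
Divide row 2 by 3; eliminate column x_1 from the other rows.
Row 1 update in column u3: -1/5 − (17/5)·0 = -1/5.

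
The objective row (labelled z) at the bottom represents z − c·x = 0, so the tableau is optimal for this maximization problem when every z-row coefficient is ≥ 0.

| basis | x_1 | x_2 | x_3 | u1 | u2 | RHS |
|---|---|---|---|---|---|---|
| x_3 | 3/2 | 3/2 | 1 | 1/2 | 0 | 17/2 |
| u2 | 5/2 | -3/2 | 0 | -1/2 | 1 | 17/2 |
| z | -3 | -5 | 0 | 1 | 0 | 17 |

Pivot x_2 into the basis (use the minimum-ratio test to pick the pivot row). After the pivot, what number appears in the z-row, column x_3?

10/3

Ratio test on column x_2 — row 1: (17/2)/(3/2) = 17/3; row 2: entry -3/2 ≤ 0. Minimum is 17/3 at row 1 (x_3 leaves); pivot element 3/2.
Divide row 1 by 3/2; eliminate column x_2 from the other rows.
z-row update in column x_3: 0 − (-5)·(2/3) = 10/3.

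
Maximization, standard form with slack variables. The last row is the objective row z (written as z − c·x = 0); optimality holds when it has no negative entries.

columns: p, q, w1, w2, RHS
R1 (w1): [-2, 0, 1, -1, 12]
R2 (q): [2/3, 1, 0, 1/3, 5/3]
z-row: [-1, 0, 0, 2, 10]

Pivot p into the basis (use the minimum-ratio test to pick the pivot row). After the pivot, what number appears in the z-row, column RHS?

25/2

Ratio test on column p — row 1: entry -2 ≤ 0; row 2: (5/3)/(2/3) = 5/2. Minimum is 5/2 at row 2 (q leaves); pivot element 2/3.
Divide row 2 by 2/3; eliminate column p from the other rows.
z-row update in column RHS: 10 − (-1)·(5/2) = 25/2.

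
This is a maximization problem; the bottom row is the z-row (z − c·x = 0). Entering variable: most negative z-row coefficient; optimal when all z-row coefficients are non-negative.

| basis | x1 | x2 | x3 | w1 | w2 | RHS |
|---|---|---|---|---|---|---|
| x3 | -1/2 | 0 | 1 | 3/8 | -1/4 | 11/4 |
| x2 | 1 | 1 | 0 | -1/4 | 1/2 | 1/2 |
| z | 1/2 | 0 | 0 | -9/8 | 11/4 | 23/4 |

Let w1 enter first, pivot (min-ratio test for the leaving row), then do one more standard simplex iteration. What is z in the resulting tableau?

Ratio test on column w1 — row 1: (11/4)/(3/8) = 22/3; row 2: entry -1/4 ≤ 0. Minimum is 22/3 at row 1 (x3 leaves); pivot element 3/8.
Pivot on row 1; the z-row RHS becomes 23/4 − (-9/8)·(22/3) = 14.
Next entering variable (most negative z-row entry -1): x1.
Ratio test on column x1 — row 1: entry -4/3 ≤ 0; row 2: (7/3)/(2/3) = 7/2. Minimum is 7/2 at row 2 (x2 leaves); pivot element 2/3.
After the second pivot the z-row RHS is 14 − (-1)·(7/2) = 35/2.

35/2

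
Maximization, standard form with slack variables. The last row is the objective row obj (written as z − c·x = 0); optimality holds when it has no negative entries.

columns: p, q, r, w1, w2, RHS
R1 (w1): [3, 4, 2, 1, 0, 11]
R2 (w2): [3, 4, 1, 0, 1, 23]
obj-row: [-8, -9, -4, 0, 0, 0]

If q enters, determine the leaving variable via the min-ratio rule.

w1

Column q entries and ratios — w1: 11/4 = 11/4; w2: 23/4 = 23/4.
Smallest ratio is 11/4 in the row of w1, so w1 leaves.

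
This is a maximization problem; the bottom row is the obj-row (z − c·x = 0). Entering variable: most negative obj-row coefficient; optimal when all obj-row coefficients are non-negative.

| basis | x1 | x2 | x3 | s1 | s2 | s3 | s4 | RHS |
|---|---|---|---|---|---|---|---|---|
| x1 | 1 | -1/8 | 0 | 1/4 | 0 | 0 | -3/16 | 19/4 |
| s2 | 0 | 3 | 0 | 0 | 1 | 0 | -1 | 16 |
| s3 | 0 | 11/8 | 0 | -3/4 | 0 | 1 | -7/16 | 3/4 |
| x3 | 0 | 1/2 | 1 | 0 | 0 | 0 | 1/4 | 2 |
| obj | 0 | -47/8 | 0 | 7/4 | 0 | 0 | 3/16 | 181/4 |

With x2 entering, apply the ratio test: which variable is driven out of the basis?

s3

Column x2 entries and ratios — x1: -1/8 ≤ 0, skip; s2: 16/3 = 16/3; s3: (3/4)/(11/8) = 6/11; x3: 2/(1/2) = 4.
Smallest ratio is 6/11 in the row of s3, so s3 leaves.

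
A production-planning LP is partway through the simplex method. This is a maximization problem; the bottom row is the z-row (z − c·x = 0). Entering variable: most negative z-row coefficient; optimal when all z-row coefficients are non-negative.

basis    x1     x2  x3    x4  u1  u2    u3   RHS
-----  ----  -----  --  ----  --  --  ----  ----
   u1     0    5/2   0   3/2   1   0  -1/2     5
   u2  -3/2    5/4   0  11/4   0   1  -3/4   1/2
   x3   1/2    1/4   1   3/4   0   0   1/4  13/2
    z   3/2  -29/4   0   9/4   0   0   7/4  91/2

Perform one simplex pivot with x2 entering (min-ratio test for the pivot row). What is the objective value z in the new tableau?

242/5

Ratio test on column x2 — row 1: 5/(5/2) = 2; row 2: (1/2)/(5/4) = 2/5; row 3: (13/2)/(1/4) = 26. Minimum is 2/5 at row 2 (u2 leaves); pivot element 5/4.
Pivot on row 2; the z-row RHS becomes 91/2 − (-29/4)·(2/5) = 242/5.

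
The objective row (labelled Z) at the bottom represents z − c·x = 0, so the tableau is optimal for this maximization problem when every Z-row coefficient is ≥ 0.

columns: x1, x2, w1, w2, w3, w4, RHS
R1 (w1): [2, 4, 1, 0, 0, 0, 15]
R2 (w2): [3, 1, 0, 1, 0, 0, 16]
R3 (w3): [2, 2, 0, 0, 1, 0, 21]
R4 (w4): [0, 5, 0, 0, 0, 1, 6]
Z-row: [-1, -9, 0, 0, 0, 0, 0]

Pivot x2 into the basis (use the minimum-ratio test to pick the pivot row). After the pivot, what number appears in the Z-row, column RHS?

Ratio test on column x2 — row 1: 15/4 = 15/4; row 2: 16/1 = 16; row 3: 21/2 = 21/2; row 4: 6/5 = 6/5. Minimum is 6/5 at row 4 (w4 leaves); pivot element 5.
Divide row 4 by 5; eliminate column x2 from the other rows.
Z-row update in column RHS: 0 − (-9)·(6/5) = 54/5.

54/5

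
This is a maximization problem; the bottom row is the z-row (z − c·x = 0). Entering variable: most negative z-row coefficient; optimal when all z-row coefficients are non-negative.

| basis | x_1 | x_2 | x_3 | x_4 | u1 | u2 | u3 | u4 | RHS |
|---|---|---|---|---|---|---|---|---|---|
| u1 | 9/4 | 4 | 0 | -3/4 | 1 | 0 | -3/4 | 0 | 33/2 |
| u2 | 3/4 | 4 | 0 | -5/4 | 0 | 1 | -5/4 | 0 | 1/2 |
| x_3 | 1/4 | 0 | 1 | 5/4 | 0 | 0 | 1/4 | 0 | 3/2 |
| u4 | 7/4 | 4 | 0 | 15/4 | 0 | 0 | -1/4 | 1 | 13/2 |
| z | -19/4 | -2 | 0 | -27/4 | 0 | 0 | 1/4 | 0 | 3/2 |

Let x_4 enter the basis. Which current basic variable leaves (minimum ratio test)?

Column x_4 entries and ratios — u1: -3/4 ≤ 0, skip; u2: -5/4 ≤ 0, skip; x_3: (3/2)/(5/4) = 6/5; u4: (13/2)/(15/4) = 26/15.
Smallest ratio is 6/5 in the row of x_3, so x_3 leaves.

x_3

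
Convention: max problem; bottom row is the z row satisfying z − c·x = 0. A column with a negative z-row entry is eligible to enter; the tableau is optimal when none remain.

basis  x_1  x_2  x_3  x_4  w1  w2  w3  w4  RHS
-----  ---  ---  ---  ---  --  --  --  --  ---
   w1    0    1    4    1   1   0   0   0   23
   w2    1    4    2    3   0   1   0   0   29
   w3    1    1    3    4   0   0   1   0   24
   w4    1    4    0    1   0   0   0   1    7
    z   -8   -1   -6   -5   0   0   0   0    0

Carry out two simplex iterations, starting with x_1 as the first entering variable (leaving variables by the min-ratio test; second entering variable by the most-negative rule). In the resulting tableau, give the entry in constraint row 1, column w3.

-4/3

Ratio test on column x_1 — row 1: entry 0 ≤ 0; row 2: 29/1 = 29; row 3: 24/1 = 24; row 4: 7/1 = 7. Minimum is 7 at row 4 (w4 leaves); pivot element 1.
Divide row 4 by 1; eliminate column x_1 from the other rows.
Second iteration: most negative z-row entry is -6 in column x_3, so x_3 enters.
Ratio test on column x_3 — row 1: 23/4 = 23/4; row 2: 22/2 = 11; row 3: 17/3 = 17/3; row 4: entry 0 ≤ 0. Minimum is 17/3 at row 3 (w3 leaves); pivot element 3.
Divide row 3 by 3; eliminate column x_3 from the other rows.
After both pivots, the entry at constraint row 1, column w3 is -4/3.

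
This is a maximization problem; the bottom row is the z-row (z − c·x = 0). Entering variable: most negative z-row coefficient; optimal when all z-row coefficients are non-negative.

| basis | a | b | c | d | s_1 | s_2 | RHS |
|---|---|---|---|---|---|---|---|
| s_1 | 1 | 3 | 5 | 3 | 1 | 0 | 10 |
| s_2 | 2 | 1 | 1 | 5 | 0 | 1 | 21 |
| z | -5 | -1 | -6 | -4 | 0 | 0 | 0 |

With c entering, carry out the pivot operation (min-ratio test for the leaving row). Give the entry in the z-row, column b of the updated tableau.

Ratio test on column c — row 1: 10/5 = 2; row 2: 21/1 = 21. Minimum is 2 at row 1 (s_1 leaves); pivot element 5.
Divide row 1 by 5; eliminate column c from the other rows.
z-row update in column b: -1 − (-6)·(3/5) = 13/5.

13/5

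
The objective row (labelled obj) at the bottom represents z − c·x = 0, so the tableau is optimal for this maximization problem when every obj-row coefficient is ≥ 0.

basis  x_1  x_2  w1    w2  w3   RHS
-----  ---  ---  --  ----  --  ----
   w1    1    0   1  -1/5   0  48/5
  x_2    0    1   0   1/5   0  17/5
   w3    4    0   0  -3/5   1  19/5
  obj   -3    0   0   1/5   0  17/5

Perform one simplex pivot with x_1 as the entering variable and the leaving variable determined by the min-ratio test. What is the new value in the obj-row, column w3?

3/4

Ratio test on column x_1 — row 1: (48/5)/1 = 48/5; row 2: entry 0 ≤ 0; row 3: (19/5)/4 = 19/20. Minimum is 19/20 at row 3 (w3 leaves); pivot element 4.
Divide row 3 by 4; eliminate column x_1 from the other rows.
obj-row update in column w3: 0 − (-3)·(1/4) = 3/4.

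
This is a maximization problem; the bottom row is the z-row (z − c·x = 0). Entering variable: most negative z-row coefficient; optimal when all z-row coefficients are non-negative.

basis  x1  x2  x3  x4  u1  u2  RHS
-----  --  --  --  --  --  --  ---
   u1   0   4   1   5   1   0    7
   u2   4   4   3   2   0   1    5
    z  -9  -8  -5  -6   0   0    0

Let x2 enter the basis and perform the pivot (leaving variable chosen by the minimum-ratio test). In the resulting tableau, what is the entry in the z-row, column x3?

1

Ratio test on column x2 — row 1: 7/4 = 7/4; row 2: 5/4 = 5/4. Minimum is 5/4 at row 2 (u2 leaves); pivot element 4.
Divide row 2 by 4; eliminate column x2 from the other rows.
z-row update in column x3: -5 − (-8)·(3/4) = 1.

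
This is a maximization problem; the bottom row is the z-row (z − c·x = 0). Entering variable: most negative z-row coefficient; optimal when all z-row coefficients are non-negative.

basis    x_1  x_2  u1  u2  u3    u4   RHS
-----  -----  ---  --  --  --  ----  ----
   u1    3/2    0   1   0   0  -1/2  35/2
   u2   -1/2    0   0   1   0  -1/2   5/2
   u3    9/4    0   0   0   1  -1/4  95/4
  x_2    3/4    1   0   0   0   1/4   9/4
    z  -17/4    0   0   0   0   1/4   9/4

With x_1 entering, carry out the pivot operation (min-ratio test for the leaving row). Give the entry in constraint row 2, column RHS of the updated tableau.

4

Ratio test on column x_1 — row 1: (35/2)/(3/2) = 35/3; row 2: entry -1/2 ≤ 0; row 3: (95/4)/(9/4) = 95/9; row 4: (9/4)/(3/4) = 3. Minimum is 3 at row 4 (x_2 leaves); pivot element 3/4.
Divide row 4 by 3/4; eliminate column x_1 from the other rows.
Row 2 update in column RHS: 5/2 − (-1/2)·3 = 4.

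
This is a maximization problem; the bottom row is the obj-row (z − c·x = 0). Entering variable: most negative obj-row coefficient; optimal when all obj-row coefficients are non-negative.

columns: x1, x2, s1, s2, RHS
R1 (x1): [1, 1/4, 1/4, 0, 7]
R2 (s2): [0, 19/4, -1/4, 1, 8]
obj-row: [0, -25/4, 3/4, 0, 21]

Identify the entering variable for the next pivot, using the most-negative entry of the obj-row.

x2

Negative obj-row entries: x2: -25/4.
The most negative is -25/4 in column x2, so x2 enters.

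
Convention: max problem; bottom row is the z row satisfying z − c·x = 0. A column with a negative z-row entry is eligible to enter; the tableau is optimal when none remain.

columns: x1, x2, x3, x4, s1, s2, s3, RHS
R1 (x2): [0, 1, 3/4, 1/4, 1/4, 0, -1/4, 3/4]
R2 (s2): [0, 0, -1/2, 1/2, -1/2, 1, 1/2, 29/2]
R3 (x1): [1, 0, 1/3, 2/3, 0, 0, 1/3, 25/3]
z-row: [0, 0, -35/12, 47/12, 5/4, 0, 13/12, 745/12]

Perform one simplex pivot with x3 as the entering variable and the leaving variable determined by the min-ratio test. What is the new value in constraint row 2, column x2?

Ratio test on column x3 — row 1: (3/4)/(3/4) = 1; row 2: entry -1/2 ≤ 0; row 3: (25/3)/(1/3) = 25. Minimum is 1 at row 1 (x2 leaves); pivot element 3/4.
Divide row 1 by 3/4; eliminate column x3 from the other rows.
Row 2 update in column x2: 0 − (-1/2)·(4/3) = 2/3.

2/3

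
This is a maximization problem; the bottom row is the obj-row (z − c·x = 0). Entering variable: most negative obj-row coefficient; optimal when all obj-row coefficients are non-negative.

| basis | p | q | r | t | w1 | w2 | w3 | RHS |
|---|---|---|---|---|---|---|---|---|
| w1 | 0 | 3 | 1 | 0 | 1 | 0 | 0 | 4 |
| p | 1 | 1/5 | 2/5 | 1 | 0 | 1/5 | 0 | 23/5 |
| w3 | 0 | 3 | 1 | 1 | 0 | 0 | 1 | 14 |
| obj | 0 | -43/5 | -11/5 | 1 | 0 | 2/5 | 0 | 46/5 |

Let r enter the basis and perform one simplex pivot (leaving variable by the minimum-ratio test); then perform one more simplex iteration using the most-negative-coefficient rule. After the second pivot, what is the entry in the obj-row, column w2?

2/5

Ratio test on column r — row 1: 4/1 = 4; row 2: (23/5)/(2/5) = 23/2; row 3: 14/1 = 14. Minimum is 4 at row 1 (w1 leaves); pivot element 1.
Divide row 1 by 1; eliminate column r from the other rows.
Second iteration: most negative obj-row entry is -2 in column q, so q enters.
Ratio test on column q — row 1: 4/3 = 4/3; row 2: entry -1 ≤ 0; row 3: entry 0 ≤ 0. Minimum is 4/3 at row 1 (r leaves); pivot element 3.
Divide row 1 by 3; eliminate column q from the other rows.
After both pivots, the entry at the obj-row, column w2 is 2/5.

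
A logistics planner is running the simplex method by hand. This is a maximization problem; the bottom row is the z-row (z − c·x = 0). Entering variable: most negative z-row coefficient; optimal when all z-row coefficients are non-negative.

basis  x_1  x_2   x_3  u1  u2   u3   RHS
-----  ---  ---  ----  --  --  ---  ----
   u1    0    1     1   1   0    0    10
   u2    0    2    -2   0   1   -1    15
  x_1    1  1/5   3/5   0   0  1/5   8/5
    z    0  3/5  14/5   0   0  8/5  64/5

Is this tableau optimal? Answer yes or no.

yes

Every z-row coefficient is ≥ 0, so the tableau is optimal.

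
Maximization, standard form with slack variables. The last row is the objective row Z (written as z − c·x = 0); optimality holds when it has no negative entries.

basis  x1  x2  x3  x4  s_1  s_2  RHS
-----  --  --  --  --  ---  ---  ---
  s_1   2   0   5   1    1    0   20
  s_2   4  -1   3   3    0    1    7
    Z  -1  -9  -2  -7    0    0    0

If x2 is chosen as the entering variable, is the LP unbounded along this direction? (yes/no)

Every constraint-row entry in column x2 is ≤ 0, so increasing x2 is unbounded.

yes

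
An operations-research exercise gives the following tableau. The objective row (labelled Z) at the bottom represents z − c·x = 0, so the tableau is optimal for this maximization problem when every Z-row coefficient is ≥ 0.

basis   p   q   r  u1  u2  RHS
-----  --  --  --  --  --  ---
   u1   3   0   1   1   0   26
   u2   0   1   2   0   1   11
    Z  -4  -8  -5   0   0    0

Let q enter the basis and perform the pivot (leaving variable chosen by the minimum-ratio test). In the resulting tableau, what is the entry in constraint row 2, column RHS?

11

Ratio test on column q — row 1: entry 0 ≤ 0; row 2: 11/1 = 11. Minimum is 11 at row 2 (u2 leaves); pivot element 1.
Divide row 2 by 1; eliminate column q from the other rows.
In the new row 2, the RHS entry is the old entry divided by the pivot: 11/1 = 11.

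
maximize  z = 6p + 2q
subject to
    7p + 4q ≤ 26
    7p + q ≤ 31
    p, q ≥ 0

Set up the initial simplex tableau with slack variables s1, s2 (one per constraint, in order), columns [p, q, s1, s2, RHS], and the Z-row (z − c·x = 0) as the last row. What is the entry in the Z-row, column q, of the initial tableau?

-2

The Z-row carries the negated objective coefficients: the q entry is -2.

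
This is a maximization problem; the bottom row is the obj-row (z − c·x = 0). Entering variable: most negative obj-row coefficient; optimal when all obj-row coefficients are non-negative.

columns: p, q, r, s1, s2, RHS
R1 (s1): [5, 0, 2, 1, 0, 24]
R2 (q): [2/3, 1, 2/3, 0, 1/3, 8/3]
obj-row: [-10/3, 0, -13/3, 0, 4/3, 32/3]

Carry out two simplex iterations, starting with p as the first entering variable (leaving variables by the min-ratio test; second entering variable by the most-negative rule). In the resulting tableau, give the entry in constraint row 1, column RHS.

Ratio test on column p — row 1: 24/5 = 24/5; row 2: (8/3)/(2/3) = 4. Minimum is 4 at row 2 (q leaves); pivot element 2/3.
Divide row 2 by 2/3; eliminate column p from the other rows.
Second iteration: most negative obj-row entry is -1 in column r, so r enters.
Ratio test on column r — row 1: entry -3 ≤ 0; row 2: 4/1 = 4. Minimum is 4 at row 2 (p leaves); pivot element 1.
Divide row 2 by 1; eliminate column r from the other rows.
After both pivots, the entry at constraint row 1, column RHS is 16.

16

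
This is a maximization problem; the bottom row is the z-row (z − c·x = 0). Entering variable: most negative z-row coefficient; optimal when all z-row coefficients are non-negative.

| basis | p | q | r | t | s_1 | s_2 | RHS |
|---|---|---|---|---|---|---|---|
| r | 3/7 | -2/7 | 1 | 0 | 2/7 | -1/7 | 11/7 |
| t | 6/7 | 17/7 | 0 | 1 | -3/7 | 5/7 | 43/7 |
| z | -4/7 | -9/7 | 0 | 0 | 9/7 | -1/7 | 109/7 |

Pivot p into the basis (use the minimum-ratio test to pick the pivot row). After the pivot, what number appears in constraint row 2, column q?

3

Ratio test on column p — row 1: (11/7)/(3/7) = 11/3; row 2: (43/7)/(6/7) = 43/6. Minimum is 11/3 at row 1 (r leaves); pivot element 3/7.
Divide row 1 by 3/7; eliminate column p from the other rows.
Row 2 update in column q: 17/7 − (6/7)·(-2/3) = 3.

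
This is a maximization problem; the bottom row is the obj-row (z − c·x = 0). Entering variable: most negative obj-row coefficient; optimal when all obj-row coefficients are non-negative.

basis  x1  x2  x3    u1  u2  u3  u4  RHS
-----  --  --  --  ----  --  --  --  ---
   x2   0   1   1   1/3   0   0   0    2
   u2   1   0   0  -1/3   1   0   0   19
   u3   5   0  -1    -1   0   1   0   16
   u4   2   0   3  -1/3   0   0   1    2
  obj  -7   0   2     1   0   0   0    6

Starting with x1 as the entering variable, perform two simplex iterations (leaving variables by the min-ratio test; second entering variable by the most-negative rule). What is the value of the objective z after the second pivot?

Ratio test on column x1 — row 1: entry 0 ≤ 0; row 2: 19/1 = 19; row 3: 16/5 = 16/5; row 4: 2/2 = 1. Minimum is 1 at row 4 (u4 leaves); pivot element 2.
Pivot on row 4; the obj-row RHS becomes 6 − (-7)·1 = 13.
Next entering variable (most negative obj-row entry -1/6): u1.
Ratio test on column u1 — row 1: 2/(1/3) = 6; row 2: entry -1/6 ≤ 0; row 3: entry -1/6 ≤ 0; row 4: entry -1/6 ≤ 0. Minimum is 6 at row 1 (x2 leaves); pivot element 1/3.
After the second pivot the obj-row RHS is 13 − (-1/6)·6 = 14.

14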